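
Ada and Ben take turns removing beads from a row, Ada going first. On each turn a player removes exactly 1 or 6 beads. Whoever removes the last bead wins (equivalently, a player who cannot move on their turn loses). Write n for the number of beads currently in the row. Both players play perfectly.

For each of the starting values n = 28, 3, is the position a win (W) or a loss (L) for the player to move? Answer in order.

28: L, 3: W

Use the standard recursion: the mover loses at a terminal position; elsewhere, the mover wins exactly when some move hands the opponent an L position.
n=0: no move → L
n=1: can move to 0, which is L ⇒ W
n=2: the only move is to 1(W), a W ⇒ L
n=3: can move to 2, which is L ⇒ W
n=4: the only move is to 3(W), a W ⇒ L
n=5: can move to 4, which is L ⇒ W
n=6: can move to 0, which is L ⇒ W
n=7: moves to 6(W), 1(W); every one is W ⇒ L
n=8: can move to 7, which is L ⇒ W
n=9: moves to 8(W), 3(W); every one is W ⇒ L
n=10: can move to 9, which is L ⇒ W
n=11: moves to 10(W), 5(W); every one is W ⇒ L
n=12: can move to 11, which is L ⇒ W
n=13: can move to 7, which is L ⇒ W
n=14: moves to 13(W), 8(W); every one is W ⇒ L
n=15: can move to 14, which is L ⇒ W
n=16: moves to 15(W), 10(W); every one is W ⇒ L
n=17: can move to 16, which is L ⇒ W
n=18: moves to 17(W), 12(W); every one is W ⇒ L
n=19: can move to 18, which is L ⇒ W
n=20: can move to 14, which is L ⇒ W
n=21: moves to 20(W), 15(W); every one is W ⇒ L
n=22: can move to 21, which is L ⇒ W
n=23: moves to 22(W), 17(W); every one is W ⇒ L
n=24: can move to 23, which is L ⇒ W
n=25: moves to 24(W), 19(W); every one is W ⇒ L
n=26: can move to 25, which is L ⇒ W
n=27: can move to 21, which is L ⇒ W
n=28: moves to 27(W), 22(W); every one is W ⇒ L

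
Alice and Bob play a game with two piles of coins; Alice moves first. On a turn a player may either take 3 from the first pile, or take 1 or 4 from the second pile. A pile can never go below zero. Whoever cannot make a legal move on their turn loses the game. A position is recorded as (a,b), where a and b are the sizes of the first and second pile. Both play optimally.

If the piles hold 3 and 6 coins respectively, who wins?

Bob wins.

Build the W/L table. Terminal = L. A non-terminal position is W if it has a move to some L; otherwise it is L.
No move ever increases a pile, so every position that can arise here has a ≤ 3 and b ≤ 6; it is enough to label the cells with 0 ≤ a ≤ 3 and 0 ≤ b ≤ 6.
Every move lowers a or b (never raises either), so fill the grid row by row in increasing a, and left to right within a row: each cell's successors are then already labelled.
      b=0  b=1  b=2  b=3  b=4  b=5  b=6
a=0:    L    W    L    W    W    L    W
a=1:    L    W    L    W    W    L    W
a=2:    L    W    L    W    W    L    W
a=3:    W    L    W    L    W    W    L
Cells with no legal move (terminal, hence L): (0,0), (1,0), (2,0).
The remaining L cells, each justified by listing all of its moves:
(0,2): →(0,1)(W) only, which is W, so L
(0,5): →(0,4)(W), (0,1)(W) — all W, so L
(1,2): →(1,1)(W) only, which is W, so L
(1,5): →(1,4)(W), (1,1)(W) — all W, so L
(2,2): →(2,1)(W) only, which is W, so L
(2,5): →(2,4)(W), (2,1)(W) — all W, so L
(3,1): →(0,1)(W), (3,0)(W) — all W, so L
(3,3): →(0,3)(W), (3,2)(W) — all W, so L
(3,6): →(0,6)(W), (3,5)(W), (3,2)(W) — all W, so L
Every other cell has at least one move into one of the L cells above, so it is W.
The starting position (3,6) is L: whatever Alice does, the opponent receives a W position.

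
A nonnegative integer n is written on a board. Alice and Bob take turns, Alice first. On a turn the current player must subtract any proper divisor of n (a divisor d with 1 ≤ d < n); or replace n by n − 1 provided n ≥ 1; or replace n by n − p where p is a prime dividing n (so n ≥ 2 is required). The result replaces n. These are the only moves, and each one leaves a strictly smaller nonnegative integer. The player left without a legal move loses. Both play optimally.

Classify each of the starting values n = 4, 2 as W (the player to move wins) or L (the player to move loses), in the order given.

Classify positions by backward induction: terminal positions (no move available) are L. From any other position, the mover wins iff some move reaches an L.
n=0: no move → L
n=1: →0(L), so W
n=2: →0(L), so W
n=3: →0(L), so W
n=4: →2(W), 3(W) — all W, so L

4: L, 2: W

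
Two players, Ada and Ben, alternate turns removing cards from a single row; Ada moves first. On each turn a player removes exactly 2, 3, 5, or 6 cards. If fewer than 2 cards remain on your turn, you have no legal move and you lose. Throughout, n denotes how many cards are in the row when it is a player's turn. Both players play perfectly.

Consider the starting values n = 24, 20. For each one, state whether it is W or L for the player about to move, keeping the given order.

24: L, 20: W

Work bottom-up. With no move the player to move loses. Otherwise the position is W if at least one move leads to an L position for the opponent, and L if every move leads to a W.
n=0: no move → L
n=1: no move → L
n=2: →0(L), so W
n=3: →1(L), so W
n=4: →1(L), so W
n=5: →0(L), so W
n=6: →1(L), so W
n=7: →1(L), so W
n=8: →6(W), 5(W), 3(W), 2(W) — all W, so L
n=9: →7(W), 6(W), 4(W), 3(W) — all W, so L
n=10: →8(L), so W
n=11: →9(L), so W
n=12: →9(L), so W
n=13: →8(L), so W
n=14: →9(L), so W
n=15: →9(L), so W
n=16: →14(W), 13(W), 11(W), 10(W) — all W, so L
n=17: →15(W), 14(W), 12(W), 11(W) — all W, so L
n=18: →16(L), so W
n=19: →17(L), so W
n=20: →17(L), so W
n=21: →16(L), so W
n=22: →17(L), so W
n=23: →17(L), so W
n=24: →22(W), 21(W), 19(W), 18(W) — all W, so L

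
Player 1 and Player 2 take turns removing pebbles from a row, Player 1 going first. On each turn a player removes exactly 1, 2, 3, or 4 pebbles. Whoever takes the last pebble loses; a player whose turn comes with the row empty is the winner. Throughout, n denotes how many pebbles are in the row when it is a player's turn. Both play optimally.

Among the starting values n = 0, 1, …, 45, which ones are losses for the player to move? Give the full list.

Label each position W (a win for the player to move) or L (a loss). A position with no legal move is W; any other position is W exactly when some move reaches an L, and L when every move reaches a W.
n=0: no move; the opponent has just taken the last pebble and therefore loses → W
n=1: →0(W) only, which is W, so L
n=2: →1(L), so W
n=3: →1(L), so W
n=4: →1(L), so W
n=5: →1(L), so W
n=6: →5(W), 4(W), 3(W), 2(W) — all W, so L
n=7: →6(L), so W
n=8: →6(L), so W
n=9: →6(L), so W
n=10: →6(L), so W
n=11: →10(W), 9(W), 8(W), 7(W) — all W, so L
n=12: →11(L), so W
n=13: →11(L), so W
n=14: →11(L), so W
n=15: →11(L), so W
n=16: →15(W), 14(W), 13(W), 12(W) — all W, so L
n=17: →16(L), so W
n=18: →16(L), so W
n=19: →16(L), so W
n=20: →16(L), so W
n=21: →20(W), 19(W), 18(W), 17(W) — all W, so L
n=22: →21(L), so W
n=23: →21(L), so W
n=24: →21(L), so W
n=25: →21(L), so W
n=26: →25(W), 24(W), 23(W), 22(W) — all W, so L
n=27: →26(L), so W
n=28: →26(L), so W
n=29: →26(L), so W
n=30: →26(L), so W
n=31: →30(W), 29(W), 28(W), 27(W) — all W, so L
n=32: →31(L), so W
n=33: →31(L), so W
n=34: →31(L), so W
n=35: →31(L), so W
n=36: →35(W), 34(W), 33(W), 32(W) — all W, so L
n=37: →36(L), so W
n=38: →36(L), so W
n=39: →36(L), so W
n=40: →36(L), so W
n=41: →40(W), 39(W), 38(W), 37(W) — all W, so L
n=42: →41(L), so W
n=43: →41(L), so W
n=44: →41(L), so W
n=45: →41(L), so W
Reading off the rows marked L gives the requested list; there are 9 such values of n.

1, 6, 11, 16, 21, 26, 31, 36, 41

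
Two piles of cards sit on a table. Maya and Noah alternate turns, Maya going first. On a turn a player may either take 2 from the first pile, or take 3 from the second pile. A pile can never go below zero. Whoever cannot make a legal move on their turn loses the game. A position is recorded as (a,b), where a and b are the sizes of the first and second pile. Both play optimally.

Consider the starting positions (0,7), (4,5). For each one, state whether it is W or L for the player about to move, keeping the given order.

(0,7): L, (4,5): W

Compute win/loss labels from the base case upward. A position with no move is L. Any other position is W if it can reach an L in one move, else L.
No move ever increases a pile, so every position that can arise here has a ≤ 4 and b ≤ 7; it is enough to label the cells with 0 ≤ a ≤ 4 and 0 ≤ b ≤ 7.
Every move lowers a or b (never raises either), so fill the grid row by row in increasing a, and left to right within a row: each cell's successors are then already labelled.
      b=0  b=1  b=2  b=3  b=4  b=5  b=6  b=7
a=0:    L    L    L    W    W    W    L    L
a=1:    L    L    L    W    W    W    L    L
a=2:    W    W    W    L    L    L    W    W
a=3:    W    W    W    L    L    L    W    W
a=4:    L    L    L    W    W    W    L    L
Cells with no legal move (terminal, hence L): (0,0), (0,1), (0,2), (1,0), (1,1), (1,2).
The remaining L cells, each justified by listing all of its moves:
(0,6): only reaches (0,3)(W), which is W → L
(0,7): only reaches (0,4)(W), which is W → L
(1,6): only reaches (1,3)(W), which is W → L
(1,7): only reaches (1,4)(W), which is W → L
(2,3): only reaches (0,3)(W), (2,0)(W), all W → L
(2,4): only reaches (0,4)(W), (2,1)(W), all W → L
(2,5): only reaches (0,5)(W), (2,2)(W), all W → L
(3,3): only reaches (1,3)(W), (3,0)(W), all W → L
(3,4): only reaches (1,4)(W), (3,1)(W), all W → L
(3,5): only reaches (1,5)(W), (3,2)(W), all W → L
(4,0): only reaches (2,0)(W), which is W → L
(4,1): only reaches (2,1)(W), which is W → L
(4,2): only reaches (2,2)(W), which is W → L
(4,6): only reaches (2,6)(W), (4,3)(W), all W → L
(4,7): only reaches (2,7)(W), (4,4)(W), all W → L
Every other cell has at least one move into one of the L cells above, so it is W.
(0,7): one of the L cells justified above, so L
(4,5): the move to (2,5) reaches an L cell, so W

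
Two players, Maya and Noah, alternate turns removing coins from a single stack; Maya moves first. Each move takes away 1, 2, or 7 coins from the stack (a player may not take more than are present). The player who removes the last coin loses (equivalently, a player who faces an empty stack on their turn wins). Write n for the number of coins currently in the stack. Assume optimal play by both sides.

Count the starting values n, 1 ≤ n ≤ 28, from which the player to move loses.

10

Classify positions by backward induction: terminal positions (no move available) are W. From any other position, the mover wins iff some move reaches an L.
n=0: no move; the opponent has just taken the last coin and therefore loses → W
n=1: the only move is to 0(W), a W ⇒ L
n=2: can move to 1, which is L ⇒ W
n=3: can move to 1, which is L ⇒ W
n=4: moves to 3(W), 2(W); every one is W ⇒ L
n=5: can move to 4, which is L ⇒ W
n=6: can move to 4, which is L ⇒ W
n=7: moves to 6(W), 5(W), 0(W); every one is W ⇒ L
n=8: can move to 7, which is L ⇒ W
n=9: can move to 7, which is L ⇒ W
n=10: moves to 9(W), 8(W), 3(W); every one is W ⇒ L
n=11: can move to 10, which is L ⇒ W
n=12: can move to 10, which is L ⇒ W
n=13: moves to 12(W), 11(W), 6(W); every one is W ⇒ L
n=14: can move to 13, which is L ⇒ W
n=15: can move to 13, which is L ⇒ W
n=16: moves to 15(W), 14(W), 9(W); every one is W ⇒ L
n=17: can move to 16, which is L ⇒ W
n=18: can move to 16, which is L ⇒ W
n=19: moves to 18(W), 17(W), 12(W); every one is W ⇒ L
n=20: can move to 19, which is L ⇒ W
n=21: can move to 19, which is L ⇒ W
n=22: moves to 21(W), 20(W), 15(W); every one is W ⇒ L
n=23: can move to 22, which is L ⇒ W
n=24: can move to 22, which is L ⇒ W
n=25: moves to 24(W), 23(W), 18(W); every one is W ⇒ L
n=26: can move to 25, which is L ⇒ W
n=27: can move to 25, which is L ⇒ W
n=28: moves to 27(W), 26(W), 21(W); every one is W ⇒ L
L entries with 1 ≤ n ≤ 28 (the range starts at n=1): n = 1, 4, 7, 10, 13, 16, 19, 22, 25, 28; that makes 10.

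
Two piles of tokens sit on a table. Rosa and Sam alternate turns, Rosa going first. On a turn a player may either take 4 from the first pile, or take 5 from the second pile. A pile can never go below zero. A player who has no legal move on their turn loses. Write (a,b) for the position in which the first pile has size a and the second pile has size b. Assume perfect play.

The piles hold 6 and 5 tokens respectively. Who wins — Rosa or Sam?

Sam wins.

Use the standard recursion: the mover loses at a terminal position; elsewhere, the mover wins exactly when some move hands the opponent an L position.
No move ever increases a pile, so every position that can arise here has a ≤ 6 and b ≤ 5; it is enough to label the cells with 0 ≤ a ≤ 6 and 0 ≤ b ≤ 5.
Every move lowers a or b (never raises either), so fill the grid row by row in increasing a, and left to right within a row: each cell's successors are then already labelled.
      b=0  b=1  b=2  b=3  b=4  b=5
a=0:    L    L    L    L    L    W
a=1:    L    L    L    L    L    W
a=2:    L    L    L    L    L    W
a=3:    L    L    L    L    L    W
a=4:    W    W    W    W    W    L
a=5:    W    W    W    W    W    L
a=6:    W    W    W    W    W    L
Cells with no legal move (terminal, hence L): (0,0), (0,1), (0,2), (0,3), (0,4), (1,0), (1,1), (1,2), (1,3), (1,4), (2,0), (2,1), (2,2), (2,3), (2,4), (3,0), (3,1), (3,2), (3,3), (3,4).
The remaining L cells, each justified by listing all of its moves:
(4,5): →(0,5)(W), (4,0)(W) — all W, so L
(5,5): →(1,5)(W), (5,0)(W) — all W, so L
(6,5): →(2,5)(W), (6,0)(W) — all W, so L
Every other cell has at least one move into one of the L cells above, so it is W.
Every move from (6,5) reaches a W position, so the mover loses.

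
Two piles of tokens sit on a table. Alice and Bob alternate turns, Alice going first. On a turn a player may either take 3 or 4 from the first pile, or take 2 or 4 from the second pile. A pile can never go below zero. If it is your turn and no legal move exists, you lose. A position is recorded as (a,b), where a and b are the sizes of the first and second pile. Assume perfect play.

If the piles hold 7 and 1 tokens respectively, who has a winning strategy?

Work bottom-up. With no move the player to move loses. Otherwise the position is W if at least one move leads to an L position for the opponent, and L if every move leads to a W.
No move ever increases a pile, so every position that can arise here has a ≤ 7 and b ≤ 1; it is enough to label the cells with 0 ≤ a ≤ 7 and 0 ≤ b ≤ 1.
Every move lowers a or b (never raises either), so fill the grid row by row in increasing a, and left to right within a row: each cell's successors are then already labelled.
      b=0  b=1
a=0:    L    L
a=1:    L    L
a=2:    L    L
a=3:    W    W
a=4:    W    W
a=5:    W    W
a=6:    W    W
a=7:    L    L
Cells with no legal move (terminal, hence L): (0,0), (0,1), (1,0), (1,1), (2,0), (2,1).
The remaining L cells, each justified by listing all of its moves:
(7,0): L (options (4,0)(W), (3,0)(W) are all W)
(7,1): L (options (4,1)(W), (3,1)(W) are all W)
Every other cell has at least one move into one of the L cells above, so it is W.
The starting position (7,1) is L: whatever Alice does, the opponent receives a W position.

Bob wins.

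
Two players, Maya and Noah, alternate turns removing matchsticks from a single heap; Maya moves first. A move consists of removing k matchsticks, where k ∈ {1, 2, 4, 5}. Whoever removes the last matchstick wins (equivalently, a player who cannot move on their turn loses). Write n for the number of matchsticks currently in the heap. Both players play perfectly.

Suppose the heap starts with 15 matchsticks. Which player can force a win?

Noah wins.

Compute win/loss labels from the base case upward. A position with no move is L. Any other position is W if it can reach an L in one move, else L.
n=0: no move → L
n=1: reaches L-position 0 → W
n=2: reaches L-position 0 → W
n=3: only reaches 2(W), 1(W), all W → L
n=4: reaches L-position 3 → W
n=5: reaches L-position 3 → W
n=6: only reaches 5(W), 4(W), 2(W), 1(W), all W → L
n=7: reaches L-position 6 → W
n=8: reaches L-position 6 → W
n=9: only reaches 8(W), 7(W), 5(W), 4(W), all W → L
n=10: reaches L-position 9 → W
n=11: reaches L-position 9 → W
n=12: only reaches 11(W), 10(W), 8(W), 7(W), all W → L
n=13: reaches L-position 12 → W
n=14: reaches L-position 12 → W
n=15: only reaches 14(W), 13(W), 11(W), 10(W), all W → L
Every move from 15 reaches a W position, so the mover loses.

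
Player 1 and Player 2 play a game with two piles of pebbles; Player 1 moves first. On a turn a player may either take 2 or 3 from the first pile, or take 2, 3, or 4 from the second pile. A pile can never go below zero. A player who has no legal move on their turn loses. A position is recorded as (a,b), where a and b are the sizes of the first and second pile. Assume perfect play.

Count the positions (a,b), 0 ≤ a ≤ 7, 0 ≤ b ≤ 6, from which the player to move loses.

20

Label each position W (a win for the player to move) or L (a loss). A position with no legal move is L; any other position is W exactly when some move reaches an L, and L when every move reaches a W.
Every move lowers a or b (never raises either), so fill the grid row by row in increasing a, and left to right within a row: each cell's successors are then already labelled.
      b=0  b=1  b=2  b=3  b=4  b=5  b=6
a=0:    L    L    W    W    W    W    L
a=1:    L    L    W    W    W    W    L
a=2:    W    W    L    L    W    W    W
a=3:    W    W    L    L    W    W    W
a=4:    W    W    W    W    L    L    W
a=5:    L    L    W    W    W    W    L
a=6:    L    L    W    W    W    W    L
a=7:    W    W    L    L    W    W    W
Cells with no legal move (terminal, hence L): (0,0), (0,1), (1,0), (1,1).
The remaining L cells, each justified by listing all of its moves:
(0,6): moves to (0,4)(W), (0,3)(W), (0,2)(W); every one is W ⇒ L
(1,6): moves to (1,4)(W), (1,3)(W), (1,2)(W); every one is W ⇒ L
(2,2): moves to (0,2)(W), (2,0)(W); every one is W ⇒ L
(2,3): moves to (0,3)(W), (2,1)(W), (2,0)(W); every one is W ⇒ L
(3,2): moves to (1,2)(W), (0,2)(W), (3,0)(W); every one is W ⇒ L
(3,3): moves to (1,3)(W), (0,3)(W), (3,1)(W), (3,0)(W); every one is W ⇒ L
(4,4): moves to (2,4)(W), (1,4)(W), (4,2)(W), (4,1)(W), (4,0)(W); every one is W ⇒ L
(4,5): moves to (2,5)(W), (1,5)(W), (4,3)(W), (4,2)(W), (4,1)(W); every one is W ⇒ L
(5,0): moves to (3,0)(W), (2,0)(W); every one is W ⇒ L
(5,1): moves to (3,1)(W), (2,1)(W); every one is W ⇒ L
(5,6): moves to (3,6)(W), (2,6)(W), (5,4)(W), (5,3)(W), (5,2)(W); every one is W ⇒ L
(6,0): moves to (4,0)(W), (3,0)(W); every one is W ⇒ L
(6,1): moves to (4,1)(W), (3,1)(W); every one is W ⇒ L
(6,6): moves to (4,6)(W), (3,6)(W), (6,4)(W), (6,3)(W), (6,2)(W); every one is W ⇒ L
(7,2): moves to (5,2)(W), (4,2)(W), (7,0)(W); every one is W ⇒ L
(7,3): moves to (5,3)(W), (4,3)(W), (7,1)(W), (7,0)(W); every one is W ⇒ L
Every other cell has at least one move into one of the L cells above, so it is W.
L cells per row: a=0: 3, a=1: 3, a=2: 2, a=3: 2, a=4: 2, a=5: 3, a=6: 3, a=7: 2; total 20.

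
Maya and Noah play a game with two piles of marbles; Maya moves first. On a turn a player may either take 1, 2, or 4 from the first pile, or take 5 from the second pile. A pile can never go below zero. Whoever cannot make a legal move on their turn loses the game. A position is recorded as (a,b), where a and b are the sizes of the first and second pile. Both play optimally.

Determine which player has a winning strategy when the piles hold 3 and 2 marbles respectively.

Compute win/loss labels from the base case upward. A position with no move is L. Any other position is W if it can reach an L in one move, else L.
No move ever increases a pile, so every position that can arise here has a ≤ 3 and b ≤ 2; it is enough to label the cells with 0 ≤ a ≤ 3 and 0 ≤ b ≤ 2.
Every move lowers a or b (never raises either), so fill the grid row by row in increasing a, and left to right within a row: each cell's successors are then already labelled.
      b=0  b=1  b=2
a=0:    L    L    L
a=1:    W    W    W
a=2:    W    W    W
a=3:    L    L    L
Cells with no legal move (terminal, hence L): (0,0), (0,1), (0,2).
The remaining L cells, each justified by listing all of its moves:
(3,0): L (options (2,0)(W), (1,0)(W) are all W)
(3,1): L (options (2,1)(W), (1,1)(W) are all W)
(3,2): L (options (2,2)(W), (1,2)(W) are all W)
Every other cell has at least one move into one of the L cells above, so it is W.
The starting position (3,2) is L: whatever Maya does, the opponent receives a W position.

Noah wins.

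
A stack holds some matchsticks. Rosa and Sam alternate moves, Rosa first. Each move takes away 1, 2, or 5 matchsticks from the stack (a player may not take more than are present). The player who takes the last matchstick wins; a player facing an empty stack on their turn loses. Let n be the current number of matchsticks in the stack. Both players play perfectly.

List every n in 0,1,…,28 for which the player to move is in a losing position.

0, 3, 6, 9, 12, 15, 18, 21, 24, 27

Positions with no move are L. A position that does have a move is losing for the player to move precisely when every available move leads to a winning position for the opponent. Fill in the labels:
n=0: no move → L
n=1: →0(L), so W
n=2: →0(L), so W
n=3: →2(W), 1(W) — all W, so L
n=4: →3(L), so W
n=5: →3(L), so W
n=6: →5(W), 4(W), 1(W) — all W, so L
n=7: →6(L), so W
n=8: →6(L), so W
n=9: →8(W), 7(W), 4(W) — all W, so L
n=10: →9(L), so W
n=11: →9(L), so W
n=12: →11(W), 10(W), 7(W) — all W, so L
n=13: →12(L), so W
n=14: →12(L), so W
n=15: →14(W), 13(W), 10(W) — all W, so L
n=16: →15(L), so W
n=17: →15(L), so W
n=18: →17(W), 16(W), 13(W) — all W, so L
n=19: →18(L), so W
n=20: →18(L), so W
n=21: →20(W), 19(W), 16(W) — all W, so L
n=22: →21(L), so W
n=23: →21(L), so W
n=24: →23(W), 22(W), 19(W) — all W, so L
n=25: →24(L), so W
n=26: →24(L), so W
n=27: →26(W), 25(W), 22(W) — all W, so L
n=28: →27(L), so W
Reading off the rows marked L gives the requested list; there are 10 such values of n.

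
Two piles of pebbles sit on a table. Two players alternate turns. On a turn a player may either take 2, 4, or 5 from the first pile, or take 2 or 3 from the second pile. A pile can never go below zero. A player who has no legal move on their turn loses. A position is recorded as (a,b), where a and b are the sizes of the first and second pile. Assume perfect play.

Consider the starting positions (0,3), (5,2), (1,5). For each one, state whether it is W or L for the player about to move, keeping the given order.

Classify positions by backward induction: terminal positions (no move available) are L. From any other position, the mover wins iff some move reaches an L.
No move ever increases a pile, so every position that can arise here has a ≤ 5 and b ≤ 5; it is enough to label the cells with 0 ≤ a ≤ 5 and 0 ≤ b ≤ 5.
Every move lowers a or b (never raises either), so fill the grid row by row in increasing a, and left to right within a row: each cell's successors are then already labelled.
      b=0  b=1  b=2  b=3  b=4  b=5
a=0:    L    L    W    W    W    L
a=1:    L    L    W    W    W    L
a=2:    W    W    L    L    W    W
a=3:    W    W    L    L    W    W
a=4:    W    W    W    W    L    W
a=5:    W    W    W    W    L    W
Cells with no legal move (terminal, hence L): (0,0), (0,1), (1,0), (1,1).
The remaining L cells, each justified by listing all of its moves:
(0,5): only reaches (0,3)(W), (0,2)(W), all W → L
(1,5): only reaches (1,3)(W), (1,2)(W), all W → L
(2,2): only reaches (0,2)(W), (2,0)(W), all W → L
(2,3): only reaches (0,3)(W), (2,1)(W), (2,0)(W), all W → L
(3,2): only reaches (1,2)(W), (3,0)(W), all W → L
(3,3): only reaches (1,3)(W), (3,1)(W), (3,0)(W), all W → L
(4,4): only reaches (2,4)(W), (0,4)(W), (4,2)(W), (4,1)(W), all W → L
(5,4): only reaches (3,4)(W), (1,4)(W), (0,4)(W), (5,2)(W), (5,1)(W), all W → L
Every other cell has at least one move into one of the L cells above, so it is W.
(0,3): the move to (0,1) reaches an L cell, so W
(5,2): the move to (3,2) reaches an L cell, so W
(1,5): one of the L cells justified above, so L

(0,3): W, (5,2): W, (1,5): L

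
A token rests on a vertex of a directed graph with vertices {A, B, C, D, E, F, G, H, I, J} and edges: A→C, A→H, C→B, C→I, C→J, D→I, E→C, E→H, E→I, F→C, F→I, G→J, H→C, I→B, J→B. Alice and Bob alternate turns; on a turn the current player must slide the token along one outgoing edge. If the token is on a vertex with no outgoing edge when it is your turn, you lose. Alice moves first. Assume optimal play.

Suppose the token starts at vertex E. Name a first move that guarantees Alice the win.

Move to H.

Compute win/loss labels from the base case upward. A position with no move is L. Any other position is W if it can reach an L in one move, else L.
Every edge goes from a vertex to one that appears earlier in the order B, I, J, C, H, E, D, F, A, G, so processing vertices in that order labels each vertex after all of its successors.
B: no outgoing edge → L
I: reaches L-position B → W
J: reaches L-position B → W
C: reaches L-position B → W
H: only reaches C(W), which is W → L
E: reaches L-position H → W
D: only reaches I(W), which is W → L
F: only reaches C(W), I(W), all W → L
A: reaches L-position H → W
G: only reaches J(W), which is W → L
From E, the L positions reachable in one move are: H.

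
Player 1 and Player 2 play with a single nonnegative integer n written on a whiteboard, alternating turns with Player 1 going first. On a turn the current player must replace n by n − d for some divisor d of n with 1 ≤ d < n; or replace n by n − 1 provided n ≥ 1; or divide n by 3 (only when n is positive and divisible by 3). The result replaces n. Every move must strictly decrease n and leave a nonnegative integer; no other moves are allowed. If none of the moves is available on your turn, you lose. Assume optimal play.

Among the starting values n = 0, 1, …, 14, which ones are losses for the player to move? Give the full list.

Use the standard recursion: the mover loses at a terminal position; elsewhere, the mover wins exactly when some move hands the opponent an L position.
n=0: no move → L
n=1: →0(L), so W
n=2: →1(W) only, which is W, so L
n=3: →2(L), so W
n=4: →2(L), so W
n=5: →4(W) only, which is W, so L
n=6: →2(L), so W
n=7: →6(W) only, which is W, so L
n=8: →7(L), so W
n=9: →3(W), 6(W), 8(W) — all W, so L
n=10: →5(L), so W
n=11: →10(W) only, which is W, so L
n=12: →9(L), so W
n=13: →12(W) only, which is W, so L
n=14: →7(L), so W
Reading off the rows marked L gives the requested list; there are 7 such values of n.

0, 2, 5, 7, 9, 11, 13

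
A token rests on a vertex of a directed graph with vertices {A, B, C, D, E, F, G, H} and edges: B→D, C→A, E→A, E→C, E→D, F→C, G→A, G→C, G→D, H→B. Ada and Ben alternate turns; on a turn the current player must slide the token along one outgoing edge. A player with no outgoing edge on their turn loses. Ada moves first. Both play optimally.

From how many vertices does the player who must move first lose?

Work bottom-up. With no move the player to move loses. Otherwise the position is W if at least one move leads to an L position for the opponent, and L if every move leads to a W.
Every edge goes from a vertex to one that appears earlier in the order D, A, C, G, E, F, B, H, so processing vertices in that order labels each vertex after all of its successors.
D: no outgoing edge → L
A: no outgoing edge → L
C: reaches L-position A → W
G: reaches L-position A → W
E: reaches L-position A → W
F: only reaches C(W), which is W → L
B: reaches L-position D → W
H: only reaches B(W), which is W → L
The L vertices are A, D, F, H; that is 4 in all.

4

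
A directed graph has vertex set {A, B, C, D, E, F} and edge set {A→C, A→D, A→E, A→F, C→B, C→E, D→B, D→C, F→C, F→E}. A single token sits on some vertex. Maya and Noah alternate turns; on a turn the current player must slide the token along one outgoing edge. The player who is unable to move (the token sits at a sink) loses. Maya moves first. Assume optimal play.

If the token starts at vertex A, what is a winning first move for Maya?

Build the W/L table. Terminal = L. A non-terminal position is W if it has a move to some L; otherwise it is L.
Every edge goes from a vertex to one that appears earlier in the order E, B, C, F, D, A, so processing vertices in that order labels each vertex after all of its successors.
E: no outgoing edge → L
B: no outgoing edge → L
C: →B(L), so W
F: →E(L), so W
D: →B(L), so W
A: →E(L), so W
From A, the L positions reachable in one move are: E.

Move to E.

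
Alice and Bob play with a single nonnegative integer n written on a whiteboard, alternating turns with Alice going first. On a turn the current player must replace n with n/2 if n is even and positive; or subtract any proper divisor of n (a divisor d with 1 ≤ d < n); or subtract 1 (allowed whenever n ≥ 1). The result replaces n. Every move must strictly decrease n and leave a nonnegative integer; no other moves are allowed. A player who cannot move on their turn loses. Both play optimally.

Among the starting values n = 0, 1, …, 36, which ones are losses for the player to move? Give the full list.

0, 2, 5, 7, 9, 11, 13, 15, 17, 19, 21, 23, 25, 27, 29, 31, 33, 35

Classify positions by backward induction: terminal positions (no move available) are L. From any other position, the mover wins iff some move reaches an L.
n=0: no move → L
n=1: →0(L), so W
n=2: →1(W) only, which is W, so L
n=3: →2(L), so W
n=4: →2(L), so W
n=5: →4(W) only, which is W, so L
n=6: →5(L), so W
n=7: →6(W) only, which is W, so L
n=8: →7(L), so W
n=9: →6(W), 8(W) — all W, so L
n=10: →5(L), so W
n=11: →10(W) only, which is W, so L
n=12: →9(L), so W
n=13: →12(W) only, which is W, so L
n=14: →7(L), so W
n=15: →10(W), 12(W), 14(W) — all W, so L
n=16: →15(L), so W
n=17: →16(W) only, which is W, so L
n=18: →9(L), so W
n=19: →18(W) only, which is W, so L
n=20: →15(L), so W
n=21: →14(W), 18(W), 20(W) — all W, so L
n=22: →11(L), so W
n=23: →22(W) only, which is W, so L
n=24: →21(L), so W
n=25: →20(W), 24(W) — all W, so L
n=26: →13(L), so W
n=27: →18(W), 24(W), 26(W) — all W, so L
n=28: →21(L), so W
n=29: →28(W) only, which is W, so L
n=30: →15(L), so W
n=31: →30(W) only, which is W, so L
n=32: →31(L), so W
n=33: →22(W), 30(W), 32(W) — all W, so L
n=34: →17(L), so W
n=35: →28(W), 30(W), 34(W) — all W, so L
n=36: →27(L), so W
Reading off the rows marked L gives the requested list; there are 18 such values of n.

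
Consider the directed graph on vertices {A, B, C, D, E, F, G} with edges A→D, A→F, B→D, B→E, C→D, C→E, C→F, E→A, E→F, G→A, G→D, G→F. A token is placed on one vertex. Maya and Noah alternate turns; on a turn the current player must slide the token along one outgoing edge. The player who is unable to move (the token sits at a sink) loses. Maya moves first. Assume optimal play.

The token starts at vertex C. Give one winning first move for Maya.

Compute win/loss labels from the base case upward. A position with no move is L. Any other position is W if it can reach an L in one move, else L.
Every edge goes from a vertex to one that appears earlier in the order D, F, A, G, E, C, B, so processing vertices in that order labels each vertex after all of its successors.
D: no outgoing edge → L
F: no outgoing edge → L
A: W (go to F, an L position)
G: W (go to F, an L position)
E: W (go to F, an L position)
C: W (go to F, an L position)
B: W (go to D, an L position)
From C, the L positions reachable in one move are: F, D. Any move reaching one of these is winning.

Move to F.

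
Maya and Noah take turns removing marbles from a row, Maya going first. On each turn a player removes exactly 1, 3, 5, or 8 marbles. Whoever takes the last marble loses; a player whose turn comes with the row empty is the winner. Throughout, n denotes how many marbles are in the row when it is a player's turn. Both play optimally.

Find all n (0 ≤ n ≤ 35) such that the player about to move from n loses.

Work bottom-up. With no move the player to move wins. Otherwise the position is W if at least one move leads to an L position for the opponent, and L if every move leads to a W.
n=0: no move; the opponent has just taken the last marble and therefore loses → W
n=1: L (sole option 0(W) is W)
n=2: W (go to 1, an L position)
n=3: L (options 2(W), 0(W) are all W)
n=4: W (go to 3, an L position)
n=5: L (options 4(W), 2(W), 0(W) are all W)
n=6: W (go to 5, an L position)
n=7: L (options 6(W), 4(W), 2(W) are all W)
n=8: W (go to 7, an L position)
n=9: W (go to 1, an L position)
n=10: W (go to 7, an L position)
n=11: W (go to 3, an L position)
n=12: W (go to 7, an L position)
n=13: W (go to 5, an L position)
n=14: L (options 13(W), 11(W), 9(W), 6(W) are all W)
n=15: W (go to 14, an L position)
n=16: L (options 15(W), 13(W), 11(W), 8(W) are all W)
n=17: W (go to 16, an L position)
n=18: L (options 17(W), 15(W), 13(W), 10(W) are all W)
n=19: W (go to 18, an L position)
n=20: L (options 19(W), 17(W), 15(W), 12(W) are all W)
n=21: W (go to 20, an L position)
n=22: W (go to 14, an L position)
n=23: W (go to 20, an L position)
n=24: W (go to 16, an L position)
n=25: W (go to 20, an L position)
n=26: W (go to 18, an L position)
n=27: L (options 26(W), 24(W), 22(W), 19(W) are all W)
n=28: W (go to 27, an L position)
n=29: L (options 28(W), 26(W), 24(W), 21(W) are all W)
n=30: W (go to 29, an L position)
n=31: L (options 30(W), 28(W), 26(W), 23(W) are all W)
n=32: W (go to 31, an L position)
n=33: L (options 32(W), 30(W), 28(W), 25(W) are all W)
n=34: W (go to 33, an L position)
n=35: W (go to 27, an L position)
Reading off the rows marked L gives the requested list; there are 12 such values of n.

1, 3, 5, 7, 14, 16, 18, 20, 27, 29, 31, 33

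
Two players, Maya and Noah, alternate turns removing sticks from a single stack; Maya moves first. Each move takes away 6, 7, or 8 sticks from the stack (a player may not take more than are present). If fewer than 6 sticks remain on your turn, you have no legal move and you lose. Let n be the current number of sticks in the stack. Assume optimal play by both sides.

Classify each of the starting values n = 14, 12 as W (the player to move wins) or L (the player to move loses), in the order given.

14: L, 12: W

Label each position W (a win for the player to move) or L (a loss). A position with no legal move is L; any other position is W exactly when some move reaches an L, and L when every move reaches a W.
n=0: no move → L
n=1: no move → L
n=2: no move → L
n=3: no move → L
n=4: no move → L
n=5: no move → L
n=6: →0(L), so W
n=7: →1(L), so W
n=8: →2(L), so W
n=9: →3(L), so W
n=10: →4(L), so W
n=11: →5(L), so W
n=12: →5(L), so W
n=13: →5(L), so W
n=14: →8(W), 7(W), 6(W) — all W, so L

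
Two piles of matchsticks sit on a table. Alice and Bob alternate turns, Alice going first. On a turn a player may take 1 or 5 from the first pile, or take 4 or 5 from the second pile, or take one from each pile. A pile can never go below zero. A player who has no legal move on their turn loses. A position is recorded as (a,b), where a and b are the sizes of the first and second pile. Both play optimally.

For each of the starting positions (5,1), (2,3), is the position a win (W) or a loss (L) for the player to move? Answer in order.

(5,1): W, (2,3): L

Compute win/loss labels from the base case upward. A position with no move is L. Any other position is W if it can reach an L in one move, else L.
No move ever increases a pile, so every position that can arise here has a ≤ 5 and b ≤ 3; it is enough to label the cells with 0 ≤ a ≤ 5 and 0 ≤ b ≤ 3.
Every move lowers a or b (never raises either), so fill the grid row by row in increasing a, and left to right within a row: each cell's successors are then already labelled.
      b=0  b=1  b=2  b=3
a=0:    L    L    L    L
a=1:    W    W    W    W
a=2:    L    L    L    L
a=3:    W    W    W    W
a=4:    L    L    L    L
a=5:    W    W    W    W
Cells with no legal move (terminal, hence L): (0,0), (0,1), (0,2), (0,3).
The remaining L cells, each justified by listing all of its moves:
(2,0): only reaches (1,0)(W), which is W → L
(2,1): only reaches (1,1)(W), (1,0)(W), all W → L
(2,2): only reaches (1,2)(W), (1,1)(W), all W → L
(2,3): only reaches (1,3)(W), (1,2)(W), all W → L
(4,0): only reaches (3,0)(W), which is W → L
(4,1): only reaches (3,1)(W), (3,0)(W), all W → L
(4,2): only reaches (3,2)(W), (3,1)(W), all W → L
(4,3): only reaches (3,3)(W), (3,2)(W), all W → L
Every other cell has at least one move into one of the L cells above, so it is W.
(5,1): the move to (4,1) reaches an L cell, so W
(2,3): one of the L cells justified above, so L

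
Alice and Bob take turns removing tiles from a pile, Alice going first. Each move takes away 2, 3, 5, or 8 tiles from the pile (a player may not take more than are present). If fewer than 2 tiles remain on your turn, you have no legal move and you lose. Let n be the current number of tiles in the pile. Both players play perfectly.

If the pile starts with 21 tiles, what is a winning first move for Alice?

Remove 3, leaving 18.

Use the standard recursion: the mover loses at a terminal position; elsewhere, the mover wins exactly when some move hands the opponent an L position.
n=0: no move → L
n=1: no move → L
n=2: W (go to 0, an L position)
n=3: W (go to 1, an L position)
n=4: W (go to 1, an L position)
n=5: W (go to 0, an L position)
n=6: W (go to 1, an L position)
n=7: L (options 5(W), 4(W), 2(W) are all W)
n=8: W (go to 0, an L position)
n=9: W (go to 7, an L position)
n=10: W (go to 7, an L position)
n=11: L (options 9(W), 8(W), 6(W), 3(W) are all W)
n=12: W (go to 7, an L position)
n=13: W (go to 11, an L position)
n=14: W (go to 11, an L position)
n=15: W (go to 7, an L position)
n=16: W (go to 11, an L position)
n=17: L (options 15(W), 14(W), 12(W), 9(W) are all W)
n=18: L (options 16(W), 15(W), 13(W), 10(W) are all W)
n=19: W (go to 17, an L position)
n=20: W (go to 18, an L position)
n=21: W (go to 18, an L position)
From 21, the L positions reachable in one move are: 18.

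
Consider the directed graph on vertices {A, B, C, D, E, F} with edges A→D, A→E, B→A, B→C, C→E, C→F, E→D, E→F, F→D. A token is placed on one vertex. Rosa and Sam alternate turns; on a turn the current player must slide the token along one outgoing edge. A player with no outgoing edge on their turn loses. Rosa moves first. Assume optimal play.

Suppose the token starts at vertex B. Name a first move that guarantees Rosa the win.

Compute win/loss labels from the base case upward. A position with no move is L. Any other position is W if it can reach an L in one move, else L.
Every edge goes from a vertex to one that appears earlier in the order D, F, E, A, C, B, so processing vertices in that order labels each vertex after all of its successors.
D: no outgoing edge → L
F: W (go to D, an L position)
E: W (go to D, an L position)
A: W (go to D, an L position)
C: L (options E(W), F(W) are all W)
B: W (go to C, an L position)
From B, the L positions reachable in one move are: C.

Move to C.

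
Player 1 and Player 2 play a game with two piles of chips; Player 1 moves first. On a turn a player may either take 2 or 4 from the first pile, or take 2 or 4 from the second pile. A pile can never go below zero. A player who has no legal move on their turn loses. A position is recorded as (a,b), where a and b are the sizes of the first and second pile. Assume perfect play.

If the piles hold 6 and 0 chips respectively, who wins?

Label each position W (a win for the player to move) or L (a loss). A position with no legal move is L; any other position is W exactly when some move reaches an L, and L when every move reaches a W.
No move ever increases a pile, so every position that can arise here has a ≤ 6 and b ≤ 0; it is enough to label the cells with 0 ≤ a ≤ 6 and 0 ≤ b ≤ 0.
Every move lowers a or b (never raises either), so fill the grid row by row in increasing a, and left to right within a row: each cell's successors are then already labelled.
      b=0
a=0:    L
a=1:    L
a=2:    W
a=3:    W
a=4:    W
a=5:    W
a=6:    L
Cells with no legal move (terminal, hence L): (0,0), (1,0).
The remaining L cells, each justified by listing all of its moves:
(6,0): L (options (4,0)(W), (2,0)(W) are all W)
Every other cell has at least one move into one of the L cells above, so it is W.
The starting position (6,0) is L: whatever Player 1 does, the opponent receives a W position.

Player 2 wins.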